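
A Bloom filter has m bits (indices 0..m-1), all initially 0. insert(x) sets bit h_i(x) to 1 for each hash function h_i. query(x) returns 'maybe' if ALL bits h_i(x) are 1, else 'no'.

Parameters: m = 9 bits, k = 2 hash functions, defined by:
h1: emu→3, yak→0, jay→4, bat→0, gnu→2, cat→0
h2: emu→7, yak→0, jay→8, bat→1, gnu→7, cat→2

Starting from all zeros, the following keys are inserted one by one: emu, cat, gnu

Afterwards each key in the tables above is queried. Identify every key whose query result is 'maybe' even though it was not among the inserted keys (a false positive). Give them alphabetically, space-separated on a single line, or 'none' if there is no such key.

Answer: yak

Derivation:
Start: bits=000000000
After insert 'emu': sets bits 3 7 -> bits=000100010
After insert 'cat': sets bits 0 2 -> bits=101100010
After insert 'gnu': sets bits 2 7 -> bits=101100010
Not inserted: bat jay yak — query each against bits=101100010:
query bat: checks bit0=1, bit1=0 (has a 0) -> no => not a false positive
query jay: checks bit4=0, bit8=0 (has a 0) -> no => not a false positive
query yak: checks bit0=1 (all 1) -> maybe => FALSE POSITIVE
False positives (alphabetical): yak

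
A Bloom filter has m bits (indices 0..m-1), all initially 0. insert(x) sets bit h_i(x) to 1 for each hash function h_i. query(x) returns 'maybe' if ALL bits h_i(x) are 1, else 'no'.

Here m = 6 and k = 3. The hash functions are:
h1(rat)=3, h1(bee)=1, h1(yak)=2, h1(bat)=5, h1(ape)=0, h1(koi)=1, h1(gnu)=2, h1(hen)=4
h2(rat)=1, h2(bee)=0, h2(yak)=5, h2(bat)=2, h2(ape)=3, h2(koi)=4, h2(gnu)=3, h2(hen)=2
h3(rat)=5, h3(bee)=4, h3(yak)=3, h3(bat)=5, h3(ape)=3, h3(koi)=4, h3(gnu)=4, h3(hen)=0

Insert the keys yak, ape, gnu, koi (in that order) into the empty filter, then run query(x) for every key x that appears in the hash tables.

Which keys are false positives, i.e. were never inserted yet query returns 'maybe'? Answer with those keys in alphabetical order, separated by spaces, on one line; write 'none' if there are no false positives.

Answer: bat bee hen rat

Derivation:
Start: bits=000000
After insert 'yak': sets bits 2 3 5 -> bits=001101
After insert 'ape': sets bits 0 3 -> bits=101101
After insert 'gnu': sets bits 2 3 4 -> bits=101111
After insert 'koi': sets bits 1 4 -> bits=111111
Not inserted: bat bee hen rat — query each against bits=111111:
query bat: checks bit2=1, bit5=1 (all 1) -> maybe => FALSE POSITIVE
query bee: checks bit0=1, bit1=1, bit4=1 (all 1) -> maybe => FALSE POSITIVE
query hen: checks bit0=1, bit2=1, bit4=1 (all 1) -> maybe => FALSE POSITIVE
query rat: checks bit1=1, bit3=1, bit5=1 (all 1) -> maybe => FALSE POSITIVE
False positives (alphabetical): bat bee hen rat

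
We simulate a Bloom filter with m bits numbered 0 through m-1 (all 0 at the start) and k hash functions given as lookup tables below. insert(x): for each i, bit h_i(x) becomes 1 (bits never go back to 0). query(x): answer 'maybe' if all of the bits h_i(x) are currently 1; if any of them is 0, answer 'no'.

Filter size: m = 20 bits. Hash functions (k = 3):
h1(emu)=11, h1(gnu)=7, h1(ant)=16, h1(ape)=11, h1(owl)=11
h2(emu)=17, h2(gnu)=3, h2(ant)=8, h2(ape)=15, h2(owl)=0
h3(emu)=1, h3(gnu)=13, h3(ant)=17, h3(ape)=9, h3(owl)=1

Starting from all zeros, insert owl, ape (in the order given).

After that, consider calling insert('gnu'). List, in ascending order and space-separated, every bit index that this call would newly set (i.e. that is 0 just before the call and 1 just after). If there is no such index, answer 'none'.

Start: bits=00000000000000000000
After insert 'owl': sets bits 0 1 11 -> bits=11000000000100000000
After insert 'ape': sets bits 9 11 15 -> bits=11000000010100010000
insert 'gnu' would touch bits 3 7 13; currently bit3=0, bit7=0, bit13=0
Bits that are 0 among those (would change 0->1): 3 7 13

Answer: 3 7 13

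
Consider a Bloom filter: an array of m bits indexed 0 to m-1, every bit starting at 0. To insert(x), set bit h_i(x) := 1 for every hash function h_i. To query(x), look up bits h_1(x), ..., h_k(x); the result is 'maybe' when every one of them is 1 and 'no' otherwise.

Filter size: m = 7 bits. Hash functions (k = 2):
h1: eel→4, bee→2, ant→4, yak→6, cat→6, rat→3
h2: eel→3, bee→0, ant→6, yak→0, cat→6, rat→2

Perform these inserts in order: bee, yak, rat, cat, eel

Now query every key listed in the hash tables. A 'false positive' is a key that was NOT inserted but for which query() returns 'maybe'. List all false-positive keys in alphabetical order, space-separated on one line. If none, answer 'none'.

Start: bits=0000000
After insert 'bee': sets bits 0 2 -> bits=1010000
After insert 'yak': sets bits 0 6 -> bits=1010001
After insert 'rat': sets bits 2 3 -> bits=1011001
After insert 'cat': sets bits 6 -> bits=1011001
After insert 'eel': sets bits 3 4 -> bits=1011101
Not inserted: ant — query each against bits=1011101:
query ant: checks bit4=1, bit6=1 (all 1) -> maybe => FALSE POSITIVE
False positives (alphabetical): ant

Answer: ant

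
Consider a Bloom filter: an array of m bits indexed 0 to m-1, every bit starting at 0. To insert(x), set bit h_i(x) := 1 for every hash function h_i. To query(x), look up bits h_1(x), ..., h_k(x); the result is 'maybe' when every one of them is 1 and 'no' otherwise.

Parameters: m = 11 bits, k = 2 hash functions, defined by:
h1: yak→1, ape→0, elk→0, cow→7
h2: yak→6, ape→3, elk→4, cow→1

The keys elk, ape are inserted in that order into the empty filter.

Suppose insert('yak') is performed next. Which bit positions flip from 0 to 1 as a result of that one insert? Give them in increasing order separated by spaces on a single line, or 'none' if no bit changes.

Answer: 1 6

Derivation:
Start: bits=00000000000
After insert 'elk': sets bits 0 4 -> bits=10001000000
After insert 'ape': sets bits 0 3 -> bits=10011000000
insert 'yak' would touch bits 1 6; currently bit1=0, bit6=0
Bits that are 0 among those (would change 0->1): 1 6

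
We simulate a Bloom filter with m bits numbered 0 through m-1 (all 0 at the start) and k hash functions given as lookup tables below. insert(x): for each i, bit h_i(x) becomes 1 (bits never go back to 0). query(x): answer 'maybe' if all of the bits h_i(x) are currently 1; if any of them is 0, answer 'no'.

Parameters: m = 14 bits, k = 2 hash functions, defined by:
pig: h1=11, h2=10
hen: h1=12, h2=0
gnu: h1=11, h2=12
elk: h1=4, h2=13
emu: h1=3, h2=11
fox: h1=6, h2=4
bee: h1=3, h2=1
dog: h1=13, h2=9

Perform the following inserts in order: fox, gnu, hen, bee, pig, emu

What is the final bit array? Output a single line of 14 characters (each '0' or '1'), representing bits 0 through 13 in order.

Answer: 11011010001110

Derivation:
Start: bits=00000000000000
After insert 'fox': sets bits 4 6 -> bits=00001010000000
After insert 'gnu': sets bits 11 12 -> bits=00001010000110
After insert 'hen': sets bits 0 12 -> bits=10001010000110
After insert 'bee': sets bits 1 3 -> bits=11011010000110
After insert 'pig': sets bits 10 11 -> bits=11011010001110
After insert 'emu': sets bits 3 11 -> bits=11011010001110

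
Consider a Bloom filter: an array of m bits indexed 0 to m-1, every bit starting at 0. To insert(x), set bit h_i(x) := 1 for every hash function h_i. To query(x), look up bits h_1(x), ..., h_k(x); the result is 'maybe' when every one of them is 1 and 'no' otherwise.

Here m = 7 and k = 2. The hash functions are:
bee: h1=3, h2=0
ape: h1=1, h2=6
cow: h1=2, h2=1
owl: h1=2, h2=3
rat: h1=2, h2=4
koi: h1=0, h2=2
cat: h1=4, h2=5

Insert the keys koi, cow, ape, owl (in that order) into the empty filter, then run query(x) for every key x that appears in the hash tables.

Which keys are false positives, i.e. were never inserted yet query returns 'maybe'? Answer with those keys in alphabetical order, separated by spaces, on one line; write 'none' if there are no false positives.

Start: bits=0000000
After insert 'koi': sets bits 0 2 -> bits=1010000
After insert 'cow': sets bits 1 2 -> bits=1110000
After insert 'ape': sets bits 1 6 -> bits=1110001
After insert 'owl': sets bits 2 3 -> bits=1111001
Not inserted: bee cat rat — query each against bits=1111001:
query bee: checks bit0=1, bit3=1 (all 1) -> maybe => FALSE POSITIVE
query cat: checks bit4=0, bit5=0 (has a 0) -> no => not a false positive
query rat: checks bit2=1, bit4=0 (has a 0) -> no => not a false positive
False positives (alphabetical): bee

Answer: bee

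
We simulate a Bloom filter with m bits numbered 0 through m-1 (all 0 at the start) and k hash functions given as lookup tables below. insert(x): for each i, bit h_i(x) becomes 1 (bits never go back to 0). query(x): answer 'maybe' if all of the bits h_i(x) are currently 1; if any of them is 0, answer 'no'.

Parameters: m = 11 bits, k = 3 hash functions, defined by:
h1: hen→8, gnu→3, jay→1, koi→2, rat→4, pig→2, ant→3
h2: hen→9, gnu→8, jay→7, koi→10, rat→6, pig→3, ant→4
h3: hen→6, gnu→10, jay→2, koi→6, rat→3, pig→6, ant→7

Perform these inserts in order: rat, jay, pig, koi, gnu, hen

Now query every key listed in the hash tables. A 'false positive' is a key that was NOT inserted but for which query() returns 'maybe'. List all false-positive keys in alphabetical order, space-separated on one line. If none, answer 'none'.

Answer: ant

Derivation:
Start: bits=00000000000
After insert 'rat': sets bits 3 4 6 -> bits=00011010000
After insert 'jay': sets bits 1 2 7 -> bits=01111011000
After insert 'pig': sets bits 2 3 6 -> bits=01111011000
After insert 'koi': sets bits 2 6 10 -> bits=01111011001
After insert 'gnu': sets bits 3 8 10 -> bits=01111011101
After insert 'hen': sets bits 6 8 9 -> bits=01111011111
Not inserted: ant — query each against bits=01111011111:
query ant: checks bit3=1, bit4=1, bit7=1 (all 1) -> maybe => FALSE POSITIVE
False positives (alphabetical): ant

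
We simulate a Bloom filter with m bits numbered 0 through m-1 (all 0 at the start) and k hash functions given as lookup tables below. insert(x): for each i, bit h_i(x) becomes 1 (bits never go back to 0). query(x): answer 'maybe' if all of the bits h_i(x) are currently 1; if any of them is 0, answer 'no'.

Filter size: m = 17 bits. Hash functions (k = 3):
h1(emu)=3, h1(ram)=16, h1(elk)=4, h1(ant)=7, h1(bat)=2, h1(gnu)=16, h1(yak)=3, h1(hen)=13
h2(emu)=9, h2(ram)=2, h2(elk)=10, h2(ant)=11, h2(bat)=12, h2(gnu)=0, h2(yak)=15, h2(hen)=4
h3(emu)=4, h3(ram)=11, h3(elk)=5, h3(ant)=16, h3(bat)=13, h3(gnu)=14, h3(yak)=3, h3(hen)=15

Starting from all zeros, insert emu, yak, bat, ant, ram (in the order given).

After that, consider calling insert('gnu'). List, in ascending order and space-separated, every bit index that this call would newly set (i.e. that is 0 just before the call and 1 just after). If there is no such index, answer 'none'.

Answer: 0 14

Derivation:
Start: bits=00000000000000000
After insert 'emu': sets bits 3 4 9 -> bits=00011000010000000
After insert 'yak': sets bits 3 15 -> bits=00011000010000010
After insert 'bat': sets bits 2 12 13 -> bits=00111000010011010
After insert 'ant': sets bits 7 11 16 -> bits=00111001010111011
After insert 'ram': sets bits 2 11 16 -> bits=00111001010111011
insert 'gnu' would touch bits 0 14 16; currently bit0=0, bit14=0, bit16=1
Bits that are 0 among those (would change 0->1): 0 14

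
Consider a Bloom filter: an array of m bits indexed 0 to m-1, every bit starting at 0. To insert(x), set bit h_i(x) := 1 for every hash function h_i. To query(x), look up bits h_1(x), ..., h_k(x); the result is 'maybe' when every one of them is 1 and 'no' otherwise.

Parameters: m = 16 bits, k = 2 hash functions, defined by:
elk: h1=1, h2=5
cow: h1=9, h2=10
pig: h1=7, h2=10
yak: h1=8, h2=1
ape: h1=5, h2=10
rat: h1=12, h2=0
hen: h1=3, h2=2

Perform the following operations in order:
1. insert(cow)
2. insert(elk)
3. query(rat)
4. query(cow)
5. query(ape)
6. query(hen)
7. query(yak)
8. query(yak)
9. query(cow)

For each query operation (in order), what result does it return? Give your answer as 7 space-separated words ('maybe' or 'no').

Start: bits=0000000000000000
Op 1: insert cow -> sets bits 9 10 -> bits=0000000001100000
Op 2: insert elk -> sets bits 1 5 -> bits=0100010001100000
Op 3: query rat -> checks bit0=0, bit12=0 (has a 0) -> no
Op 4: query cow -> checks bit9=1, bit10=1 (all 1) -> maybe
Op 5: query ape -> checks bit5=1, bit10=1 (all 1) -> maybe
Op 6: query hen -> checks bit2=0, bit3=0 (has a 0) -> no
Op 7: query yak -> checks bit1=1, bit8=0 (has a 0) -> no
Op 8: query yak -> checks bit1=1, bit8=0 (has a 0) -> no
Op 9: query cow -> checks bit9=1, bit10=1 (all 1) -> maybe
Query results in order: no maybe maybe no no no maybe

Answer: no maybe maybe no no no maybe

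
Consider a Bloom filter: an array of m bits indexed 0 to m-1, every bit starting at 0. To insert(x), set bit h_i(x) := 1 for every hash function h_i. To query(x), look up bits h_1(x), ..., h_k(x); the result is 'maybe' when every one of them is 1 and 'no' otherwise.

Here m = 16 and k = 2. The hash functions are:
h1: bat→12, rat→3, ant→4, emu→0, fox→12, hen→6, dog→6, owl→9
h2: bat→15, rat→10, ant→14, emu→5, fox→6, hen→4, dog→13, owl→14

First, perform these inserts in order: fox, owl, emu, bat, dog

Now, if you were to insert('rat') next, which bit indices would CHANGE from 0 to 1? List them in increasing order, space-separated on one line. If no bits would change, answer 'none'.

Start: bits=0000000000000000
After insert 'fox': sets bits 6 12 -> bits=0000001000001000
After insert 'owl': sets bits 9 14 -> bits=0000001001001010
After insert 'emu': sets bits 0 5 -> bits=1000011001001010
After insert 'bat': sets bits 12 15 -> bits=1000011001001011
After insert 'dog': sets bits 6 13 -> bits=1000011001001111
insert 'rat' would touch bits 3 10; currently bit3=0, bit10=0
Bits that are 0 among those (would change 0->1): 3 10

Answer: 3 10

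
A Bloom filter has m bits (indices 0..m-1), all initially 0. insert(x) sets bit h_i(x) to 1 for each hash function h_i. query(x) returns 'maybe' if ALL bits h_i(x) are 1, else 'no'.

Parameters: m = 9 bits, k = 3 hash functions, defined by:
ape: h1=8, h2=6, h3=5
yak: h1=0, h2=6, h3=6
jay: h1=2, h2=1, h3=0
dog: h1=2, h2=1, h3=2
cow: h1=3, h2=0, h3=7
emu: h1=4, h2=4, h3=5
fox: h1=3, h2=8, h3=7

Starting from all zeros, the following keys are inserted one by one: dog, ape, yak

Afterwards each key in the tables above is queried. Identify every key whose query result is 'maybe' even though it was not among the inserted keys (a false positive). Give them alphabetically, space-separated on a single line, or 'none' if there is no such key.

Start: bits=000000000
After insert 'dog': sets bits 1 2 -> bits=011000000
After insert 'ape': sets bits 5 6 8 -> bits=011001101
After insert 'yak': sets bits 0 6 -> bits=111001101
Not inserted: cow emu fox jay — query each against bits=111001101:
query cow: checks bit0=1, bit3=0, bit7=0 (has a 0) -> no => not a false positive
query emu: checks bit4=0, bit5=1 (has a 0) -> no => not a false positive
query fox: checks bit3=0, bit7=0, bit8=1 (has a 0) -> no => not a false positive
query jay: checks bit0=1, bit1=1, bit2=1 (all 1) -> maybe => FALSE POSITIVE
False positives (alphabetical): jay

Answer: jay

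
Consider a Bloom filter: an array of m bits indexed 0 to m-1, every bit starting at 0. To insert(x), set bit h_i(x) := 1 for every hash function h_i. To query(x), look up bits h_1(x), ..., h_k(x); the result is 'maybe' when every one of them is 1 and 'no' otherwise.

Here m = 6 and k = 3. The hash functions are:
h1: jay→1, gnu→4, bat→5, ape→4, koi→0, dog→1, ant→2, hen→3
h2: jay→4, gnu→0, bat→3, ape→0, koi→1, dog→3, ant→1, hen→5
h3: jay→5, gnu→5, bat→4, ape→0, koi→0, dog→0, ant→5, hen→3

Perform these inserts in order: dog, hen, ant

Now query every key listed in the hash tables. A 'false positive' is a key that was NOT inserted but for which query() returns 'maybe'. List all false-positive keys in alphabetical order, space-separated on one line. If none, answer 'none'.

Answer: koi

Derivation:
Start: bits=000000
After insert 'dog': sets bits 0 1 3 -> bits=110100
After insert 'hen': sets bits 3 5 -> bits=110101
After insert 'ant': sets bits 1 2 5 -> bits=111101
Not inserted: ape bat gnu jay koi — query each against bits=111101:
query ape: checks bit0=1, bit4=0 (has a 0) -> no => not a false positive
query bat: checks bit3=1, bit4=0, bit5=1 (has a 0) -> no => not a false positive
query gnu: checks bit0=1, bit4=0, bit5=1 (has a 0) -> no => not a false positive
query jay: checks bit1=1, bit4=0, bit5=1 (has a 0) -> no => not a false positive
query koi: checks bit0=1, bit1=1 (all 1) -> maybe => FALSE POSITIVE
False positives (alphabetical): koi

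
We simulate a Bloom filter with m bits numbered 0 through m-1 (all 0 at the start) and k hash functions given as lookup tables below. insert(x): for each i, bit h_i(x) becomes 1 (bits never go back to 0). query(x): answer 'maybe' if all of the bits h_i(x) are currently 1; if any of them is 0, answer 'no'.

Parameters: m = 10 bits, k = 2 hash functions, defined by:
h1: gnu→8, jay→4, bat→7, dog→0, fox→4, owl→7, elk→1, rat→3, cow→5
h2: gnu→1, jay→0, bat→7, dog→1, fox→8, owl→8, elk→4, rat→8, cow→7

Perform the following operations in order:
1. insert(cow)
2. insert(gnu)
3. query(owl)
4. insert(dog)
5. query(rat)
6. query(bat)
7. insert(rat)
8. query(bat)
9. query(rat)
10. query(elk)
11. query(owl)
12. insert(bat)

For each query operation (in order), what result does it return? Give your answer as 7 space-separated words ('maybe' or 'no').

Answer: maybe no maybe maybe maybe no maybe

Derivation:
Start: bits=0000000000
Op 1: insert cow -> sets bits 5 7 -> bits=0000010100
Op 2: insert gnu -> sets bits 1 8 -> bits=0100010110
Op 3: query owl -> checks bit7=1, bit8=1 (all 1) -> maybe
Op 4: insert dog -> sets bits 0 1 -> bits=1100010110
Op 5: query rat -> checks bit3=0, bit8=1 (has a 0) -> no
Op 6: query bat -> checks bit7=1 (all 1) -> maybe
Op 7: insert rat -> sets bits 3 8 -> bits=1101010110
Op 8: query bat -> checks bit7=1 (all 1) -> maybe
Op 9: query rat -> checks bit3=1, bit8=1 (all 1) -> maybe
Op 10: query elk -> checks bit1=1, bit4=0 (has a 0) -> no
Op 11: query owl -> checks bit7=1, bit8=1 (all 1) -> maybe
Op 12: insert bat -> sets bits 7 -> bits=1101010110
Query results in order: maybe no maybe maybe maybe no maybe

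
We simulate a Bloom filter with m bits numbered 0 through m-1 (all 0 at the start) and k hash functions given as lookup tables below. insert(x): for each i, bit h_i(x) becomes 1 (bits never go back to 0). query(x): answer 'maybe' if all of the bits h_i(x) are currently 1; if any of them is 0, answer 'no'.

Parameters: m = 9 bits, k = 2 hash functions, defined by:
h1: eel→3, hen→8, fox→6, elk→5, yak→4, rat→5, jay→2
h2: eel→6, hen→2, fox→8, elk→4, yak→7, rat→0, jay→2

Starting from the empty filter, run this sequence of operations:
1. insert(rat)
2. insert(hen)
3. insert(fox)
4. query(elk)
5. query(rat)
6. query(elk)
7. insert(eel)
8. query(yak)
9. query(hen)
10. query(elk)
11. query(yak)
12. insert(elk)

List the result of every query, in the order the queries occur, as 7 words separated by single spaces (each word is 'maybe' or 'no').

Answer: no maybe no no maybe no no

Derivation:
Start: bits=000000000
Op 1: insert rat -> sets bits 0 5 -> bits=100001000
Op 2: insert hen -> sets bits 2 8 -> bits=101001001
Op 3: insert fox -> sets bits 6 8 -> bits=101001101
Op 4: query elk -> checks bit4=0, bit5=1 (has a 0) -> no
Op 5: query rat -> checks bit0=1, bit5=1 (all 1) -> maybe
Op 6: query elk -> checks bit4=0, bit5=1 (has a 0) -> no
Op 7: insert eel -> sets bits 3 6 -> bits=101101101
Op 8: query yak -> checks bit4=0, bit7=0 (has a 0) -> no
Op 9: query hen -> checks bit2=1, bit8=1 (all 1) -> maybe
Op 10: query elk -> checks bit4=0, bit5=1 (has a 0) -> no
Op 11: query yak -> checks bit4=0, bit7=0 (has a 0) -> no
Op 12: insert elk -> sets bits 4 5 -> bits=101111101
Query results in order: no maybe no no maybe no no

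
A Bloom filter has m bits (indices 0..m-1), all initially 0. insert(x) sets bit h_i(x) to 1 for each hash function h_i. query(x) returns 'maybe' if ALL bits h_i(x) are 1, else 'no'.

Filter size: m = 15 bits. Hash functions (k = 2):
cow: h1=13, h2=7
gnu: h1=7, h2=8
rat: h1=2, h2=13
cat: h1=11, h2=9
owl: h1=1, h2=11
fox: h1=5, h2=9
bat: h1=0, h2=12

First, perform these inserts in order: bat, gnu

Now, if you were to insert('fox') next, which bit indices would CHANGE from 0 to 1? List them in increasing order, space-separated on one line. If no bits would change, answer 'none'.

Start: bits=000000000000000
After insert 'bat': sets bits 0 12 -> bits=100000000000100
After insert 'gnu': sets bits 7 8 -> bits=100000011000100
insert 'fox' would touch bits 5 9; currently bit5=0, bit9=0
Bits that are 0 among those (would change 0->1): 5 9

Answer: 5 9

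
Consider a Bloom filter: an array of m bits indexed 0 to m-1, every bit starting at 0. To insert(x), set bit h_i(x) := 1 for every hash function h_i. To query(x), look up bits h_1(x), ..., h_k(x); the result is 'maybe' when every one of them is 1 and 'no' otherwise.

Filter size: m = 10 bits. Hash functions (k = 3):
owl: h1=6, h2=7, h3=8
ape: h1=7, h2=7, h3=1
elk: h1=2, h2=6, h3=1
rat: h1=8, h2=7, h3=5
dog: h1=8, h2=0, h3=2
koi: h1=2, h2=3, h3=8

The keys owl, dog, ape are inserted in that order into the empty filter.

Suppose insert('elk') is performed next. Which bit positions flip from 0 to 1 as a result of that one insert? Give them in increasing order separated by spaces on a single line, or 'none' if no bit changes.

Answer: none

Derivation:
Start: bits=0000000000
After insert 'owl': sets bits 6 7 8 -> bits=0000001110
After insert 'dog': sets bits 0 2 8 -> bits=1010001110
After insert 'ape': sets bits 1 7 -> bits=1110001110
insert 'elk' would touch bits 1 2 6; currently bit1=1, bit2=1, bit6=1
Bits that are 0 among those (would change 0->1): none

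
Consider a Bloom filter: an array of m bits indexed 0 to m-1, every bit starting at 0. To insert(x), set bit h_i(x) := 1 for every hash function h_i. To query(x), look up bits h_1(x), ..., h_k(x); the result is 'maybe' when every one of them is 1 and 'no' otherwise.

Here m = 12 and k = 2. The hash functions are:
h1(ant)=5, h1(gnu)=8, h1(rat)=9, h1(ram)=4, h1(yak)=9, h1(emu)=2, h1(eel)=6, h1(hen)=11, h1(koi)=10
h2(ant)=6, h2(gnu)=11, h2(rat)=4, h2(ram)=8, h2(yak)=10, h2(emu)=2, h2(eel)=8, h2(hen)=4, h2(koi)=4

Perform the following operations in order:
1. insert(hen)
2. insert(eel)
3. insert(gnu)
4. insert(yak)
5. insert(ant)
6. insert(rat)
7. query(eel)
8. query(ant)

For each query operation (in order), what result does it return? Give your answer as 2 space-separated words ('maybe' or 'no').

Answer: maybe maybe

Derivation:
Start: bits=000000000000
Op 1: insert hen -> sets bits 4 11 -> bits=000010000001
Op 2: insert eel -> sets bits 6 8 -> bits=000010101001
Op 3: insert gnu -> sets bits 8 11 -> bits=000010101001
Op 4: insert yak -> sets bits 9 10 -> bits=000010101111
Op 5: insert ant -> sets bits 5 6 -> bits=000011101111
Op 6: insert rat -> sets bits 4 9 -> bits=000011101111
Op 7: query eel -> checks bit6=1, bit8=1 (all 1) -> maybe
Op 8: query ant -> checks bit5=1, bit6=1 (all 1) -> maybe
Query results in order: maybe maybe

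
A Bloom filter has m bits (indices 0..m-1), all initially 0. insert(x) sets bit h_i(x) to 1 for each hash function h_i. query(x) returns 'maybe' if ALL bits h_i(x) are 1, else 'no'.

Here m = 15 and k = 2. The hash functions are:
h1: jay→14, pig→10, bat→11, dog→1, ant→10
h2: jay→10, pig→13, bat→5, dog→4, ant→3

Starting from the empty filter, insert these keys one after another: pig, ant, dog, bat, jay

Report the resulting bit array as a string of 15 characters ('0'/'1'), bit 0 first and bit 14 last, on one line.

Start: bits=000000000000000
After insert 'pig': sets bits 10 13 -> bits=000000000010010
After insert 'ant': sets bits 3 10 -> bits=000100000010010
After insert 'dog': sets bits 1 4 -> bits=010110000010010
After insert 'bat': sets bits 5 11 -> bits=010111000011010
After insert 'jay': sets bits 10 14 -> bits=010111000011011

Answer: 010111000011011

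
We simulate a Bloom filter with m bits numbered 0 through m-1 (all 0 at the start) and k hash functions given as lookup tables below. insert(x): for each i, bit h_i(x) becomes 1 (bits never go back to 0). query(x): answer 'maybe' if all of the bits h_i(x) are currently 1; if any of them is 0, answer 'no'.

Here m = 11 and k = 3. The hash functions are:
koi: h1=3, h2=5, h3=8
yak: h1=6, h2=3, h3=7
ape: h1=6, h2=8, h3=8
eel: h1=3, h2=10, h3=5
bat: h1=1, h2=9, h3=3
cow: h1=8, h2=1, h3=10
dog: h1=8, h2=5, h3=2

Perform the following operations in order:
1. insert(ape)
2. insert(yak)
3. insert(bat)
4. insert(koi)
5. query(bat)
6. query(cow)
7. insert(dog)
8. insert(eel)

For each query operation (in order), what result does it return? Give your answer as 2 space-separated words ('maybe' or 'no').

Answer: maybe no

Derivation:
Start: bits=00000000000
Op 1: insert ape -> sets bits 6 8 -> bits=00000010100
Op 2: insert yak -> sets bits 3 6 7 -> bits=00010011100
Op 3: insert bat -> sets bits 1 3 9 -> bits=01010011110
Op 4: insert koi -> sets bits 3 5 8 -> bits=01010111110
Op 5: query bat -> checks bit1=1, bit3=1, bit9=1 (all 1) -> maybe
Op 6: query cow -> checks bit1=1, bit8=1, bit10=0 (has a 0) -> no
Op 7: insert dog -> sets bits 2 5 8 -> bits=01110111110
Op 8: insert eel -> sets bits 3 5 10 -> bits=01110111111
Query results in order: maybe no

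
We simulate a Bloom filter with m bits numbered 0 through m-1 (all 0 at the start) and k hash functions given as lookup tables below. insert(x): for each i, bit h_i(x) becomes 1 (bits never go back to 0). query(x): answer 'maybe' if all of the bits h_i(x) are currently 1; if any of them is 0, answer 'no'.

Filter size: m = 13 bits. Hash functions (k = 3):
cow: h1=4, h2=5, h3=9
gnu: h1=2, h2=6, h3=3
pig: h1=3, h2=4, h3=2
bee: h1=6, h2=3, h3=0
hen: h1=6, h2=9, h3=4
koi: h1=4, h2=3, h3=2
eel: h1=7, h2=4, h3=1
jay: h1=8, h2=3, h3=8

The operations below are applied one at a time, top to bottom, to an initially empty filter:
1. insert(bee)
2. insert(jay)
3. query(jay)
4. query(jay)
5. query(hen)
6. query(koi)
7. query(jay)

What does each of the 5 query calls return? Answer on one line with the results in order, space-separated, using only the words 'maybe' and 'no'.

Start: bits=0000000000000
Op 1: insert bee -> sets bits 0 3 6 -> bits=1001001000000
Op 2: insert jay -> sets bits 3 8 -> bits=1001001010000
Op 3: query jay -> checks bit3=1, bit8=1 (all 1) -> maybe
Op 4: query jay -> checks bit3=1, bit8=1 (all 1) -> maybe
Op 5: query hen -> checks bit4=0, bit6=1, bit9=0 (has a 0) -> no
Op 6: query koi -> checks bit2=0, bit3=1, bit4=0 (has a 0) -> no
Op 7: query jay -> checks bit3=1, bit8=1 (all 1) -> maybe
Query results in order: maybe maybe no no maybe

Answer: maybe maybe no no maybe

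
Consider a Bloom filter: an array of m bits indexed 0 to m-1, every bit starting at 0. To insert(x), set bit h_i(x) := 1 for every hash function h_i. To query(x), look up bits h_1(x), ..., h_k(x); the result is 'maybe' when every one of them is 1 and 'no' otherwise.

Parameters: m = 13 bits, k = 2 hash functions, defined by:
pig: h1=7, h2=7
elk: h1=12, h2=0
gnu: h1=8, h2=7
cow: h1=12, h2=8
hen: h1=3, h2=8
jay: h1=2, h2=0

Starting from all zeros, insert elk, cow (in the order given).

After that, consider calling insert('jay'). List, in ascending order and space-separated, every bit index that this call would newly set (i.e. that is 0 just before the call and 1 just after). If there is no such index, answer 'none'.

Answer: 2

Derivation:
Start: bits=0000000000000
After insert 'elk': sets bits 0 12 -> bits=1000000000001
After insert 'cow': sets bits 8 12 -> bits=1000000010001
insert 'jay' would touch bits 0 2; currently bit0=1, bit2=0
Bits that are 0 among those (would change 0->1): 2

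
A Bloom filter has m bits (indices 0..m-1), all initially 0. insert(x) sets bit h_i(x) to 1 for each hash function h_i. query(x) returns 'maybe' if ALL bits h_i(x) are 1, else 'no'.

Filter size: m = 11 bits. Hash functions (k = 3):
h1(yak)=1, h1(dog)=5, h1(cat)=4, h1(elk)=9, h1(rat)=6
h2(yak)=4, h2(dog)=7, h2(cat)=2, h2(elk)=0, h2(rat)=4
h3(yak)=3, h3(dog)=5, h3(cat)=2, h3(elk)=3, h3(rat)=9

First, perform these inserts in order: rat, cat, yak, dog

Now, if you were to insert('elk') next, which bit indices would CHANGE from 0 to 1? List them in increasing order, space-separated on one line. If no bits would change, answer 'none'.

Start: bits=00000000000
After insert 'rat': sets bits 4 6 9 -> bits=00001010010
After insert 'cat': sets bits 2 4 -> bits=00101010010
After insert 'yak': sets bits 1 3 4 -> bits=01111010010
After insert 'dog': sets bits 5 7 -> bits=01111111010
insert 'elk' would touch bits 0 3 9; currently bit0=0, bit3=1, bit9=1
Bits that are 0 among those (would change 0->1): 0

Answer: 0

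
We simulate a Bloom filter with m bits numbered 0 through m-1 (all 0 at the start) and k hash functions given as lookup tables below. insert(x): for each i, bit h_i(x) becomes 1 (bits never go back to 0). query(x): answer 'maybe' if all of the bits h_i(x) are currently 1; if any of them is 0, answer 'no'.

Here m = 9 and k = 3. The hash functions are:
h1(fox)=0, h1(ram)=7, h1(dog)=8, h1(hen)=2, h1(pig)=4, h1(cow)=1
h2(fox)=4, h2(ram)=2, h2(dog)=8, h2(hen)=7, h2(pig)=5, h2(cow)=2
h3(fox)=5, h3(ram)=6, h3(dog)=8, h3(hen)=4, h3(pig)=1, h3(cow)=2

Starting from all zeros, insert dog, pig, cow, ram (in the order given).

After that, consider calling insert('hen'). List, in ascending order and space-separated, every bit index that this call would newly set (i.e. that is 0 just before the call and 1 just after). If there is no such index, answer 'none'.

Start: bits=000000000
After insert 'dog': sets bits 8 -> bits=000000001
After insert 'pig': sets bits 1 4 5 -> bits=010011001
After insert 'cow': sets bits 1 2 -> bits=011011001
After insert 'ram': sets bits 2 6 7 -> bits=011011111
insert 'hen' would touch bits 2 4 7; currently bit2=1, bit4=1, bit7=1
Bits that are 0 among those (would change 0->1): none

Answer: none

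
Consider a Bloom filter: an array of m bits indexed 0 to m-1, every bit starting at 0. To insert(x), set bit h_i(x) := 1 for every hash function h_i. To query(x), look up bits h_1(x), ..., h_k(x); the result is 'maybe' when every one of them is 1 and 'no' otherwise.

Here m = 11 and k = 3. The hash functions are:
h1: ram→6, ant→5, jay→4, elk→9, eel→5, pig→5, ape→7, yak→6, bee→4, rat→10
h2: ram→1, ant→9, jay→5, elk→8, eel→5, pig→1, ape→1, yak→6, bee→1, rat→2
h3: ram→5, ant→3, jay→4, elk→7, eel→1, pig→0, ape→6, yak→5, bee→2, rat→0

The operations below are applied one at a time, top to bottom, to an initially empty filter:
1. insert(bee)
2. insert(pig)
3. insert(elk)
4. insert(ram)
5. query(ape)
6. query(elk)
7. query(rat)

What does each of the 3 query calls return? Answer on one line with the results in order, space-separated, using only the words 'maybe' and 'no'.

Answer: maybe maybe no

Derivation:
Start: bits=00000000000
Op 1: insert bee -> sets bits 1 2 4 -> bits=01101000000
Op 2: insert pig -> sets bits 0 1 5 -> bits=11101100000
Op 3: insert elk -> sets bits 7 8 9 -> bits=11101101110
Op 4: insert ram -> sets bits 1 5 6 -> bits=11101111110
Op 5: query ape -> checks bit1=1, bit6=1, bit7=1 (all 1) -> maybe
Op 6: query elk -> checks bit7=1, bit8=1, bit9=1 (all 1) -> maybe
Op 7: query rat -> checks bit0=1, bit2=1, bit10=0 (has a 0) -> no
Query results in order: maybe maybe no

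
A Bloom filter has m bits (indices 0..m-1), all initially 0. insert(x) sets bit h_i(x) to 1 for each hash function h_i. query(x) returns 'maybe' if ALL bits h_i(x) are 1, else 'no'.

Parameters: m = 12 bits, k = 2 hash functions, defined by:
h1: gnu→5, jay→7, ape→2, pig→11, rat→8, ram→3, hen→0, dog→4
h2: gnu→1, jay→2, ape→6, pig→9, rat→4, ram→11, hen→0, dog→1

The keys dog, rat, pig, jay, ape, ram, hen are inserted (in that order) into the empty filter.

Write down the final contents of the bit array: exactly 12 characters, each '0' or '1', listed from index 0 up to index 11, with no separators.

Answer: 111110111101

Derivation:
Start: bits=000000000000
After insert 'dog': sets bits 1 4 -> bits=010010000000
After insert 'rat': sets bits 4 8 -> bits=010010001000
After insert 'pig': sets bits 9 11 -> bits=010010001101
After insert 'jay': sets bits 2 7 -> bits=011010011101
After insert 'ape': sets bits 2 6 -> bits=011010111101
After insert 'ram': sets bits 3 11 -> bits=011110111101
After insert 'hen': sets bits 0 -> bits=111110111101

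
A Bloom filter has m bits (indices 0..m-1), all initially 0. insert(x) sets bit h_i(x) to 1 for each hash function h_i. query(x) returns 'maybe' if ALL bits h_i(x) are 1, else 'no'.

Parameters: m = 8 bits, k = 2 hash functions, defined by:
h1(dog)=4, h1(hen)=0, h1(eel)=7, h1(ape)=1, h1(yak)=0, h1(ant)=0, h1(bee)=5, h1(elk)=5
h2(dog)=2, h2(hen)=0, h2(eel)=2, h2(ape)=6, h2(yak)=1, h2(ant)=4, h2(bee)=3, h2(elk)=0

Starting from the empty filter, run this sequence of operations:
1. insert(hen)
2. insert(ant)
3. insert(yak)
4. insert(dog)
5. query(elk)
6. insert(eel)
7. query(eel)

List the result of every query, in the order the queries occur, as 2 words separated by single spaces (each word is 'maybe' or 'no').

Start: bits=00000000
Op 1: insert hen -> sets bits 0 -> bits=10000000
Op 2: insert ant -> sets bits 0 4 -> bits=10001000
Op 3: insert yak -> sets bits 0 1 -> bits=11001000
Op 4: insert dog -> sets bits 2 4 -> bits=11101000
Op 5: query elk -> checks bit0=1, bit5=0 (has a 0) -> no
Op 6: insert eel -> sets bits 2 7 -> bits=11101001
Op 7: query eel -> checks bit2=1, bit7=1 (all 1) -> maybe
Query results in order: no maybe

Answer: no maybe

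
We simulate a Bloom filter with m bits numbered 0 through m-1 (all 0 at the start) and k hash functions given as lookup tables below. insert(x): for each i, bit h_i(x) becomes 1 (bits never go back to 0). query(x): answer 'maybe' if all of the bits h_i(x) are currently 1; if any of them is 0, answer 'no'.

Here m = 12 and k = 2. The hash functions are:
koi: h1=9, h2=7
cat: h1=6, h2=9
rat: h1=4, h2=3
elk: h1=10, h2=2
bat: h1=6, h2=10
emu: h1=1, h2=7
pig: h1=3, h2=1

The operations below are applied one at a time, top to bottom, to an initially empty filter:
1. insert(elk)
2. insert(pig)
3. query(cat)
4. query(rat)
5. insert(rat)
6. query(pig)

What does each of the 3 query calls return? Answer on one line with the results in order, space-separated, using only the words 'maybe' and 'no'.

Start: bits=000000000000
Op 1: insert elk -> sets bits 2 10 -> bits=001000000010
Op 2: insert pig -> sets bits 1 3 -> bits=011100000010
Op 3: query cat -> checks bit6=0, bit9=0 (has a 0) -> no
Op 4: query rat -> checks bit3=1, bit4=0 (has a 0) -> no
Op 5: insert rat -> sets bits 3 4 -> bits=011110000010
Op 6: query pig -> checks bit1=1, bit3=1 (all 1) -> maybe
Query results in order: no no maybe

Answer: no no maybe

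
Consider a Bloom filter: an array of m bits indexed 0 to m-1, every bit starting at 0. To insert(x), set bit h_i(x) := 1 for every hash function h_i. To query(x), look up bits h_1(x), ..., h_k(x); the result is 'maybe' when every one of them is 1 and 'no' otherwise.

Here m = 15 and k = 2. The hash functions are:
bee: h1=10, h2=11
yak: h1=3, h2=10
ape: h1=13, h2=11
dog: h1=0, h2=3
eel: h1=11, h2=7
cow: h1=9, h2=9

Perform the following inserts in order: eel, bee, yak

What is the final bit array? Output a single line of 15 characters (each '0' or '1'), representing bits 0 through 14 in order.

Start: bits=000000000000000
After insert 'eel': sets bits 7 11 -> bits=000000010001000
After insert 'bee': sets bits 10 11 -> bits=000000010011000
After insert 'yak': sets bits 3 10 -> bits=000100010011000

Answer: 000100010011000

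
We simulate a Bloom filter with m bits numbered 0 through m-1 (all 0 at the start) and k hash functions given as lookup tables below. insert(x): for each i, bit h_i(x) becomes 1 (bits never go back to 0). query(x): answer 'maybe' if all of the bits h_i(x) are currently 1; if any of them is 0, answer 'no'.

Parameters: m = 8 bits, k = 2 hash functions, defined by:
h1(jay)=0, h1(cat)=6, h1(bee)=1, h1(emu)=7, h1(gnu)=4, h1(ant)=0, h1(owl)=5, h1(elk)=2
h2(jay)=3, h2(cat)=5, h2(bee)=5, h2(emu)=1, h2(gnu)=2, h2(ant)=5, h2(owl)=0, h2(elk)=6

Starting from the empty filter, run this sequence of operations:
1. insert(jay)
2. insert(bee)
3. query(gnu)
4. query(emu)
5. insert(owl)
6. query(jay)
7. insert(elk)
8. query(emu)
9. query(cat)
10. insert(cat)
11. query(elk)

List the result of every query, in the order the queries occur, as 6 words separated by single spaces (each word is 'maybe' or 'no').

Answer: no no maybe no maybe maybe

Derivation:
Start: bits=00000000
Op 1: insert jay -> sets bits 0 3 -> bits=10010000
Op 2: insert bee -> sets bits 1 5 -> bits=11010100
Op 3: query gnu -> checks bit2=0, bit4=0 (has a 0) -> no
Op 4: query emu -> checks bit1=1, bit7=0 (has a 0) -> no
Op 5: insert owl -> sets bits 0 5 -> bits=11010100
Op 6: query jay -> checks bit0=1, bit3=1 (all 1) -> maybe
Op 7: insert elk -> sets bits 2 6 -> bits=11110110
Op 8: query emu -> checks bit1=1, bit7=0 (has a 0) -> no
Op 9: query cat -> checks bit5=1, bit6=1 (all 1) -> maybe
Op 10: insert cat -> sets bits 5 6 -> bits=11110110
Op 11: query elk -> checks bit2=1, bit6=1 (all 1) -> maybe
Query results in order: no no maybe no maybe maybe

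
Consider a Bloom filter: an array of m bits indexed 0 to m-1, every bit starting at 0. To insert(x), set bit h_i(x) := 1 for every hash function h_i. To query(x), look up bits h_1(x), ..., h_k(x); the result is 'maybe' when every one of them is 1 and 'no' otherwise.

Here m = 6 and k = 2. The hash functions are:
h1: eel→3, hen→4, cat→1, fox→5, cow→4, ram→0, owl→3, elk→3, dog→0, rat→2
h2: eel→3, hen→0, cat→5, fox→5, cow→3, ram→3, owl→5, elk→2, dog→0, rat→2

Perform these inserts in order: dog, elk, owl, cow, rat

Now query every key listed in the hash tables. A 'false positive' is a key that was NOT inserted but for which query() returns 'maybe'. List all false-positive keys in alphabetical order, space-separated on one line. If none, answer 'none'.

Start: bits=000000
After insert 'dog': sets bits 0 -> bits=100000
After insert 'elk': sets bits 2 3 -> bits=101100
After insert 'owl': sets bits 3 5 -> bits=101101
After insert 'cow': sets bits 3 4 -> bits=101111
After insert 'rat': sets bits 2 -> bits=101111
Not inserted: cat eel fox hen ram — query each against bits=101111:
query cat: checks bit1=0, bit5=1 (has a 0) -> no => not a false positive
query eel: checks bit3=1 (all 1) -> maybe => FALSE POSITIVE
query fox: checks bit5=1 (all 1) -> maybe => FALSE POSITIVE
query hen: checks bit0=1, bit4=1 (all 1) -> maybe => FALSE POSITIVE
query ram: checks bit0=1, bit3=1 (all 1) -> maybe => FALSE POSITIVE
False positives (alphabetical): eel fox hen ram

Answer: eel fox hen ram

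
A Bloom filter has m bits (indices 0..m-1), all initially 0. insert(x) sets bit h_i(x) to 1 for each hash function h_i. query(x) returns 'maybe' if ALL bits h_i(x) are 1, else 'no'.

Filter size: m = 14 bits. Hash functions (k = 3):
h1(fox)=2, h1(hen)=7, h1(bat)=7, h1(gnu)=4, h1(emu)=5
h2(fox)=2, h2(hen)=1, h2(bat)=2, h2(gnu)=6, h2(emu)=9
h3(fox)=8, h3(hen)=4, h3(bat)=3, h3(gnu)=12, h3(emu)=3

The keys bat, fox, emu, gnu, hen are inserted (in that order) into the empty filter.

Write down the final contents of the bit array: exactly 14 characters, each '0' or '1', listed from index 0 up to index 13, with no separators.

Start: bits=00000000000000
After insert 'bat': sets bits 2 3 7 -> bits=00110001000000
After insert 'fox': sets bits 2 8 -> bits=00110001100000
After insert 'emu': sets bits 3 5 9 -> bits=00110101110000
After insert 'gnu': sets bits 4 6 12 -> bits=00111111110010
After insert 'hen': sets bits 1 4 7 -> bits=01111111110010

Answer: 01111111110010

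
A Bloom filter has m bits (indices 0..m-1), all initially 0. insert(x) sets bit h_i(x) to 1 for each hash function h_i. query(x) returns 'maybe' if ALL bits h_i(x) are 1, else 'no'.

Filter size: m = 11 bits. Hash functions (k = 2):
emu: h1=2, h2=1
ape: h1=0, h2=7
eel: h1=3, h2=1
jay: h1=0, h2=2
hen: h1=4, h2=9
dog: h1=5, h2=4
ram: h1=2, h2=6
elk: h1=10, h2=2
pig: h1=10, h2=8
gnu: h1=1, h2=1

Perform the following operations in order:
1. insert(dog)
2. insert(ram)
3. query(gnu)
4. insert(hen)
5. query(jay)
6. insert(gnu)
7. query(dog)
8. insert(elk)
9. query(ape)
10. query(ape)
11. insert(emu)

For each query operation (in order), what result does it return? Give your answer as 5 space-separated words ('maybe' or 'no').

Answer: no no maybe no no

Derivation:
Start: bits=00000000000
Op 1: insert dog -> sets bits 4 5 -> bits=00001100000
Op 2: insert ram -> sets bits 2 6 -> bits=00101110000
Op 3: query gnu -> checks bit1=0 (has a 0) -> no
Op 4: insert hen -> sets bits 4 9 -> bits=00101110010
Op 5: query jay -> checks bit0=0, bit2=1 (has a 0) -> no
Op 6: insert gnu -> sets bits 1 -> bits=01101110010
Op 7: query dog -> checks bit4=1, bit5=1 (all 1) -> maybe
Op 8: insert elk -> sets bits 2 10 -> bits=01101110011
Op 9: query ape -> checks bit0=0, bit7=0 (has a 0) -> no
Op 10: query ape -> checks bit0=0, bit7=0 (has a 0) -> no
Op 11: insert emu -> sets bits 1 2 -> bits=01101110011
Query results in order: no no maybe no no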